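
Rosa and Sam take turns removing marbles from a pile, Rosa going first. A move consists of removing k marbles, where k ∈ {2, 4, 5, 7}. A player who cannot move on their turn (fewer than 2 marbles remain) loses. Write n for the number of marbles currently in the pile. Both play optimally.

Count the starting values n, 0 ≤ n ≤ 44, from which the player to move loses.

10

Positions with no move are L. A position that does have a move is losing for the player to move precisely when every available move leads to a winning position for the opponent. Fill in the labels:
n=0: no move → L
n=1: no move → L
n=2: →0(L), so W
n=3: →1(L), so W
n=4: →0(L), so W
n=5: →1(L), so W
n=6: →1(L), so W
n=7: →0(L), so W
n=8: →1(L), so W
n=9: →7(W), 5(W), 4(W), 2(W) — all W, so L
n=10: →8(W), 6(W), 5(W), 3(W) — all W, so L
n=11: →9(L), so W
n=12: →10(L), so W
n=13: →9(L), so W
n=14: →10(L), so W
n=15: →10(L), so W
n=16: →9(L), so W
n=17: →10(L), so W
n=18: →16(W), 14(W), 13(W), 11(W) — all W, so L
n=19: →17(W), 15(W), 14(W), 12(W) — all W, so L
n=20: →18(L), so W
n=21: →19(L), so W
n=22: →18(L), so W
n=23: →19(L), so W
n=24: →19(L), so W
n=25: →18(L), so W
n=26: →19(L), so W
n=27: →25(W), 23(W), 22(W), 20(W) — all W, so L
n=28: →26(W), 24(W), 23(W), 21(W) — all W, so L
n=29: →27(L), so W
n=30: →28(L), so W
n=31: →27(L), so W
n=32: →28(L), so W
n=33: →28(L), so W
n=34: →27(L), so W
n=35: →28(L), so W
n=36: →34(W), 32(W), 31(W), 29(W) — all W, so L
n=37: →35(W), 33(W), 32(W), 30(W) — all W, so L
n=38: →36(L), so W
n=39: →37(L), so W
n=40: →36(L), so W
n=41: →37(L), so W
n=42: →37(L), so W
n=43: →36(L), so W
n=44: →37(L), so W
L entries with 0 ≤ n ≤ 44: n = 0, 1, 9, 10, 18, 19, 27, 28, 36, 37; that makes 10.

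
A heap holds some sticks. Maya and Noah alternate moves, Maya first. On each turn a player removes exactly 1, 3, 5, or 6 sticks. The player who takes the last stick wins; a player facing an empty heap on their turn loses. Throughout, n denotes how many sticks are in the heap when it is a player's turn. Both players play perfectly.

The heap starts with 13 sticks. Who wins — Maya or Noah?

Use the standard recursion: the mover loses at a terminal position; elsewhere, the mover wins exactly when some move hands the opponent an L position.
n=0: no move → L
n=1: W (go to 0, an L position)
n=2: L (sole option 1(W) is W)
n=3: W (go to 2, an L position)
n=4: L (options 3(W), 1(W) are all W)
n=5: W (go to 4, an L position)
n=6: W (go to 0, an L position)
n=7: W (go to 4, an L position)
n=8: W (go to 2, an L position)
n=9: W (go to 4, an L position)
n=10: W (go to 4, an L position)
n=11: L (options 10(W), 8(W), 6(W), 5(W) are all W)
n=12: W (go to 11, an L position)
n=13: L (options 12(W), 10(W), 8(W), 7(W) are all W)
The starting position 13 is L: whatever Maya does, the opponent receives a W position.

Noah wins.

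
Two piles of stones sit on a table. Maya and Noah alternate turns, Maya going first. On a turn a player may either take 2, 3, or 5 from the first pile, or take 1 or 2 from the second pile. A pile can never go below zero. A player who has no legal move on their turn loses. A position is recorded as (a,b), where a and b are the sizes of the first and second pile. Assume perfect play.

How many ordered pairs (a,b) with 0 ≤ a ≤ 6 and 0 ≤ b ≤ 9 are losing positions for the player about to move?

20

Use the standard recursion: the mover loses at a terminal position; elsewhere, the mover wins exactly when some move hands the opponent an L position.
Every move lowers a or b (never raises either), so fill the grid row by row in increasing a, and left to right within a row: each cell's successors are then already labelled.
      b=0  b=1  b=2  b=3  b=4  b=5  b=6  b=7  b=8  b=9
a=0:    L    W    W    L    W    W    L    W    W    L
a=1:    L    W    W    L    W    W    L    W    W    L
a=2:    W    L    W    W    L    W    W    L    W    W
a=3:    W    L    W    W    L    W    W    L    W    W
a=4:    W    W    L    W    W    L    W    W    L    W
a=5:    W    W    L    W    W    L    W    W    L    W
a=6:    W    W    W    W    W    W    W    W    W    W
Cells with no legal move (terminal, hence L): (0,0), (1,0).
The remaining L cells, each justified by listing all of its moves:
(0,3): →(0,2)(W), (0,1)(W) — all W, so L
(0,6): →(0,5)(W), (0,4)(W) — all W, so L
(0,9): →(0,8)(W), (0,7)(W) — all W, so L
(1,3): →(1,2)(W), (1,1)(W) — all W, so L
(1,6): →(1,5)(W), (1,4)(W) — all W, so L
(1,9): →(1,8)(W), (1,7)(W) — all W, so L
(2,1): →(0,1)(W), (2,0)(W) — all W, so L
(2,4): →(0,4)(W), (2,3)(W), (2,2)(W) — all W, so L
(2,7): →(0,7)(W), (2,6)(W), (2,5)(W) — all W, so L
(3,1): →(1,1)(W), (0,1)(W), (3,0)(W) — all W, so L
(3,4): →(1,4)(W), (0,4)(W), (3,3)(W), (3,2)(W) — all W, so L
(3,7): →(1,7)(W), (0,7)(W), (3,6)(W), (3,5)(W) — all W, so L
(4,2): →(2,2)(W), (1,2)(W), (4,1)(W), (4,0)(W) — all W, so L
(4,5): →(2,5)(W), (1,5)(W), (4,4)(W), (4,3)(W) — all W, so L
(4,8): →(2,8)(W), (1,8)(W), (4,7)(W), (4,6)(W) — all W, so L
(5,2): →(3,2)(W), (2,2)(W), (0,2)(W), (5,1)(W), (5,0)(W) — all W, so L
(5,5): →(3,5)(W), (2,5)(W), (0,5)(W), (5,4)(W), (5,3)(W) — all W, so L
(5,8): →(3,8)(W), (2,8)(W), (0,8)(W), (5,7)(W), (5,6)(W) — all W, so L
Every other cell has at least one move into one of the L cells above, so it is W.
L cells per row: a=0: 4, a=1: 4, a=2: 3, a=3: 3, a=4: 3, a=5: 3, a=6: 0; total 20.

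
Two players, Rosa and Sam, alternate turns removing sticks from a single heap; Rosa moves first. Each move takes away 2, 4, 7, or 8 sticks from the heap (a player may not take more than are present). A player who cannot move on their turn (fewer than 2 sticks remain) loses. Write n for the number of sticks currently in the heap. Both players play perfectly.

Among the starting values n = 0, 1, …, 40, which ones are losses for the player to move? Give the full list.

0, 1, 6, 11, 12, 17, 22, 23, 28, 33, 34, 39

Work bottom-up. With no move the player to move loses. Otherwise the position is W if at least one move leads to an L position for the opponent, and L if every move leads to a W.
n=0: no move → L
n=1: no move → L
n=2: can move to 0, which is L ⇒ W
n=3: can move to 1, which is L ⇒ W
n=4: can move to 0, which is L ⇒ W
n=5: can move to 1, which is L ⇒ W
n=6: moves to 4(W), 2(W); every one is W ⇒ L
n=7: can move to 0, which is L ⇒ W
n=8: can move to 6, which is L ⇒ W
n=9: can move to 1, which is L ⇒ W
n=10: can move to 6, which is L ⇒ W
n=11: moves to 9(W), 7(W), 4(W), 3(W); every one is W ⇒ L
n=12: moves to 10(W), 8(W), 5(W), 4(W); every one is W ⇒ L
n=13: can move to 11, which is L ⇒ W
n=14: can move to 12, which is L ⇒ W
n=15: can move to 11, which is L ⇒ W
n=16: can move to 12, which is L ⇒ W
n=17: moves to 15(W), 13(W), 10(W), 9(W); every one is W ⇒ L
n=18: can move to 11, which is L ⇒ W
n=19: can move to 17, which is L ⇒ W
n=20: can move to 12, which is L ⇒ W
n=21: can move to 17, which is L ⇒ W
n=22: moves to 20(W), 18(W), 15(W), 14(W); every one is W ⇒ L
n=23: moves to 21(W), 19(W), 16(W), 15(W); every one is W ⇒ L
n=24: can move to 22, which is L ⇒ W
n=25: can move to 23, which is L ⇒ W
n=26: can move to 22, which is L ⇒ W
n=27: can move to 23, which is L ⇒ W
n=28: moves to 26(W), 24(W), 21(W), 20(W); every one is W ⇒ L
n=29: can move to 22, which is L ⇒ W
n=30: can move to 28, which is L ⇒ W
n=31: can move to 23, which is L ⇒ W
n=32: can move to 28, which is L ⇒ W
n=33: moves to 31(W), 29(W), 26(W), 25(W); every one is W ⇒ L
n=34: moves to 32(W), 30(W), 27(W), 26(W); every one is W ⇒ L
n=35: can move to 33, which is L ⇒ W
n=36: can move to 34, which is L ⇒ W
n=37: can move to 33, which is L ⇒ W
n=38: can move to 34, which is L ⇒ W
n=39: moves to 37(W), 35(W), 32(W), 31(W); every one is W ⇒ L
n=40: can move to 33, which is L ⇒ W
The losing starting values of n are exactly the entries labelled L in this table (12 of them).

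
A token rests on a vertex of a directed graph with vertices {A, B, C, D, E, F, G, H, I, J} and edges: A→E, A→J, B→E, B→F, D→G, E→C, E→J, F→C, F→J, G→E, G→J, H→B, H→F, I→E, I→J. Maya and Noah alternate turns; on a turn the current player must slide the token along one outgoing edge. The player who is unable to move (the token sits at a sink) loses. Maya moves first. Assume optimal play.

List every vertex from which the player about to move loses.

B, C, D, J

Build the W/L table. Terminal = L. A non-terminal position is W if it has a move to some L; otherwise it is L.
Every edge goes from a vertex to one that appears earlier in the order J, C, E, G, I, D, F, B, A, H, so processing vertices in that order labels each vertex after all of its successors.
J: no outgoing edge → L
C: no outgoing edge → L
E: →C(L), so W
G: →J(L), so W
I: →J(L), so W
D: →G(W) only, which is W, so L
F: →C(L), so W
B: →F(W), E(W) — all W, so L
A: →J(L), so W
H: →B(L), so W
The losing starting vertices are exactly the entries labelled L in this table (4 of them).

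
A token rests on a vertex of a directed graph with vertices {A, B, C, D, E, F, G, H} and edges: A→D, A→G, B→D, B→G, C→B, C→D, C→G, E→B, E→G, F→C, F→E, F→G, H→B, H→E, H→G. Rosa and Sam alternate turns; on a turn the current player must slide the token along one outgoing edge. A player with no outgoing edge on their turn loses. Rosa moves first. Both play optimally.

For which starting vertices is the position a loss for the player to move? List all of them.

Positions with no move are L. A position that does have a move is losing for the player to move precisely when every available move leads to a winning position for the opponent. Fill in the labels:
Every edge goes from a vertex to one that appears earlier in the order D, G, B, E, H, C, F, A, so processing vertices in that order labels each vertex after all of its successors.
D: no outgoing edge → L
G: no outgoing edge → L
B: reaches L-position G → W
E: reaches L-position G → W
H: reaches L-position G → W
C: reaches L-position G → W
F: reaches L-position G → W
A: reaches L-position G → W
Reading off the rows marked L gives the requested list; there are 2 such vertices.

D, G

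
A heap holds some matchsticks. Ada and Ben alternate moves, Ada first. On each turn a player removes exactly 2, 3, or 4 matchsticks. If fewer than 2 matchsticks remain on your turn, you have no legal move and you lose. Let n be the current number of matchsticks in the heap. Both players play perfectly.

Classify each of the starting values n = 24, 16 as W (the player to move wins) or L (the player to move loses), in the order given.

Work bottom-up. With no move the player to move loses. Otherwise the position is W if at least one move leads to an L position for the opponent, and L if every move leads to a W.
n=0: no move → L
n=1: no move → L
n=2: W (go to 0, an L position)
n=3: W (go to 1, an L position)
n=4: W (go to 1, an L position)
n=5: W (go to 1, an L position)
n=6: L (options 4(W), 3(W), 2(W) are all W)
n=7: L (options 5(W), 4(W), 3(W) are all W)
n=8: W (go to 6, an L position)
n=9: W (go to 7, an L position)
n=10: W (go to 7, an L position)
n=11: W (go to 7, an L position)
n=12: L (options 10(W), 9(W), 8(W) are all W)
n=13: L (options 11(W), 10(W), 9(W) are all W)
n=14: W (go to 12, an L position)
n=15: W (go to 13, an L position)
n=16: W (go to 13, an L position)
n=17: W (go to 13, an L position)
n=18: L (options 16(W), 15(W), 14(W) are all W)
n=19: L (options 17(W), 16(W), 15(W) are all W)
n=20: W (go to 18, an L position)
n=21: W (go to 19, an L position)
n=22: W (go to 19, an L position)
n=23: W (go to 19, an L position)
n=24: L (options 22(W), 21(W), 20(W) are all W)

24: L, 16: W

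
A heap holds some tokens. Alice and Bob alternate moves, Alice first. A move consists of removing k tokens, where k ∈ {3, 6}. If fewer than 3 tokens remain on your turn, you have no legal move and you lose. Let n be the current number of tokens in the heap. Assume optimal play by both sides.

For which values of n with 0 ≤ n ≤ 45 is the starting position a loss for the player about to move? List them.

Work bottom-up. With no move the player to move loses. Otherwise the position is W if at least one move leads to an L position for the opponent, and L if every move leads to a W.
n=0: no move → L
n=1: no move → L
n=2: no move → L
n=3: can move to 0, which is L ⇒ W
n=4: can move to 1, which is L ⇒ W
n=5: can move to 2, which is L ⇒ W
n=6: can move to 0, which is L ⇒ W
n=7: can move to 1, which is L ⇒ W
n=8: can move to 2, which is L ⇒ W
n=9: moves to 6(W), 3(W); every one is W ⇒ L
n=10: moves to 7(W), 4(W); every one is W ⇒ L
n=11: moves to 8(W), 5(W); every one is W ⇒ L
n=12: can move to 9, which is L ⇒ W
n=13: can move to 10, which is L ⇒ W
n=14: can move to 11, which is L ⇒ W
n=15: can move to 9, which is L ⇒ W
n=16: can move to 10, which is L ⇒ W
n=17: can move to 11, which is L ⇒ W
n=18: moves to 15(W), 12(W); every one is W ⇒ L
n=19: moves to 16(W), 13(W); every one is W ⇒ L
n=20: moves to 17(W), 14(W); every one is W ⇒ L
n=21: can move to 18, which is L ⇒ W
n=22: can move to 19, which is L ⇒ W
n=23: can move to 20, which is L ⇒ W
n=24: can move to 18, which is L ⇒ W
n=25: can move to 19, which is L ⇒ W
n=26: can move to 20, which is L ⇒ W
n=27: moves to 24(W), 21(W); every one is W ⇒ L
n=28: moves to 25(W), 22(W); every one is W ⇒ L
n=29: moves to 26(W), 23(W); every one is W ⇒ L
n=30: can move to 27, which is L ⇒ W
n=31: can move to 28, which is L ⇒ W
n=32: can move to 29, which is L ⇒ W
n=33: can move to 27, which is L ⇒ W
n=34: can move to 28, which is L ⇒ W
n=35: can move to 29, which is L ⇒ W
n=36: moves to 33(W), 30(W); every one is W ⇒ L
n=37: moves to 34(W), 31(W); every one is W ⇒ L
n=38: moves to 35(W), 32(W); every one is W ⇒ L
n=39: can move to 36, which is L ⇒ W
n=40: can move to 37, which is L ⇒ W
n=41: can move to 38, which is L ⇒ W
n=42: can move to 36, which is L ⇒ W
n=43: can move to 37, which is L ⇒ W
n=44: can move to 38, which is L ⇒ W
n=45: moves to 42(W), 39(W); every one is W ⇒ L
Reading off the rows marked L gives the requested list; there are 16 such values of n.

0, 1, 2, 9, 10, 11, 18, 19, 20, 27, 28, 29, 36, 37, 38, 45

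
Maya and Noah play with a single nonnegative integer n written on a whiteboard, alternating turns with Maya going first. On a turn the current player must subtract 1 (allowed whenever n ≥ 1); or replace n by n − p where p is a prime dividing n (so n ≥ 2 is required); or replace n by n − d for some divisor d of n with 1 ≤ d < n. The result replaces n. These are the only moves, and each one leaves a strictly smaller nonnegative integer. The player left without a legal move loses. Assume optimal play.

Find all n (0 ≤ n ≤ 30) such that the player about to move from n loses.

0, 4, 9, 14, 20, 26

Work bottom-up. With no move the player to move loses. Otherwise the position is W if at least one move leads to an L position for the opponent, and L if every move leads to a W.
n=0: no move → L
n=1: W (go to 0, an L position)
n=2: W (go to 0, an L position)
n=3: W (go to 0, an L position)
n=4: L (options 2(W), 3(W) are all W)
n=5: W (go to 0, an L position)
n=6: W (go to 4, an L position)
n=7: W (go to 0, an L position)
n=8: W (go to 4, an L position)
n=9: L (options 6(W), 8(W) are all W)
n=10: W (go to 9, an L position)
n=11: W (go to 0, an L position)
n=12: W (go to 9, an L position)
n=13: W (go to 0, an L position)
n=14: L (options 7(W), 12(W), 13(W) are all W)
n=15: W (go to 14, an L position)
n=16: W (go to 14, an L position)
n=17: W (go to 0, an L position)
n=18: W (go to 9, an L position)
n=19: W (go to 0, an L position)
n=20: L (options 10(W), 15(W), 16(W), 18(W), 19(W) are all W)
n=21: W (go to 14, an L position)
n=22: W (go to 20, an L position)
n=23: W (go to 0, an L position)
n=24: W (go to 20, an L position)
n=25: W (go to 20, an L position)
n=26: L (options 13(W), 24(W), 25(W) are all W)
n=27: W (go to 26, an L position)
n=28: W (go to 14, an L position)
n=29: W (go to 0, an L position)
n=30: W (go to 20, an L position)
Reading off the rows marked L gives the requested list; there are 6 such values of n.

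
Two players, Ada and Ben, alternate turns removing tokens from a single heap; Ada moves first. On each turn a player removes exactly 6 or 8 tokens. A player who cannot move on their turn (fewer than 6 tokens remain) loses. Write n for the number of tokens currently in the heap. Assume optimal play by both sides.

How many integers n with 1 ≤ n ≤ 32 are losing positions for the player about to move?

16

Use the standard recursion: the mover loses at a terminal position; elsewhere, the mover wins exactly when some move hands the opponent an L position.
n=0: no move → L
n=1: no move → L
n=2: no move → L
n=3: no move → L
n=4: no move → L
n=5: no move → L
n=6: W (go to 0, an L position)
n=7: W (go to 1, an L position)
n=8: W (go to 2, an L position)
n=9: W (go to 3, an L position)
n=10: W (go to 4, an L position)
n=11: W (go to 5, an L position)
n=12: W (go to 4, an L position)
n=13: W (go to 5, an L position)
n=14: L (options 8(W), 6(W) are all W)
n=15: L (options 9(W), 7(W) are all W)
n=16: L (options 10(W), 8(W) are all W)
n=17: L (options 11(W), 9(W) are all W)
n=18: L (options 12(W), 10(W) are all W)
n=19: L (options 13(W), 11(W) are all W)
n=20: W (go to 14, an L position)
n=21: W (go to 15, an L position)
n=22: W (go to 16, an L position)
n=23: W (go to 17, an L position)
n=24: W (go to 18, an L position)
n=25: W (go to 19, an L position)
n=26: W (go to 18, an L position)
n=27: W (go to 19, an L position)
n=28: L (options 22(W), 20(W) are all W)
n=29: L (options 23(W), 21(W) are all W)
n=30: L (options 24(W), 22(W) are all W)
n=31: L (options 25(W), 23(W) are all W)
n=32: L (options 26(W), 24(W) are all W)
L entries with 1 ≤ n ≤ 32 (n=0 is outside the asked range and is not counted): n = 1, 2, 3, 4, 5, 14, 15, 16, 17, 18, 19, 28, 29, 30, 31, 32; that makes 16.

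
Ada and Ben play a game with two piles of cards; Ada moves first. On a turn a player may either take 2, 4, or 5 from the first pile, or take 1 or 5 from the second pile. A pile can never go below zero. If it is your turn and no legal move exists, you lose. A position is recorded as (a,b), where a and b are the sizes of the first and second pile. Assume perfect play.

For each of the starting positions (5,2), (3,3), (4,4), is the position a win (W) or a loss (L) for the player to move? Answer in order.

(5,2): W, (3,3): L, (4,4): W

Work bottom-up. With no move the player to move loses. Otherwise the position is W if at least one move leads to an L position for the opponent, and L if every move leads to a W.
No move ever increases a pile, so every position that can arise here has a ≤ 5 and b ≤ 4; it is enough to label the cells with 0 ≤ a ≤ 5 and 0 ≤ b ≤ 4.
Every move lowers a or b (never raises either), so fill the grid row by row in increasing a, and left to right within a row: each cell's successors are then already labelled.
      b=0  b=1  b=2  b=3  b=4
a=0:    L    W    L    W    L
a=1:    L    W    L    W    L
a=2:    W    L    W    L    W
a=3:    W    L    W    L    W
a=4:    W    W    W    W    W
a=5:    W    W    W    W    W
Cells with no legal move (terminal, hence L): (0,0), (1,0).
The remaining L cells, each justified by listing all of its moves:
(0,2): only reaches (0,1)(W), which is W → L
(0,4): only reaches (0,3)(W), which is W → L
(1,2): only reaches (1,1)(W), which is W → L
(1,4): only reaches (1,3)(W), which is W → L
(2,1): only reaches (0,1)(W), (2,0)(W), all W → L
(2,3): only reaches (0,3)(W), (2,2)(W), all W → L
(3,1): only reaches (1,1)(W), (3,0)(W), all W → L
(3,3): only reaches (1,3)(W), (3,2)(W), all W → L
Every other cell has at least one move into one of the L cells above, so it is W.
(5,2): the move to (1,2) reaches an L cell, so W
(3,3): one of the L cells justified above, so L
(4,4): the move to (0,4) reaches an L cell, so W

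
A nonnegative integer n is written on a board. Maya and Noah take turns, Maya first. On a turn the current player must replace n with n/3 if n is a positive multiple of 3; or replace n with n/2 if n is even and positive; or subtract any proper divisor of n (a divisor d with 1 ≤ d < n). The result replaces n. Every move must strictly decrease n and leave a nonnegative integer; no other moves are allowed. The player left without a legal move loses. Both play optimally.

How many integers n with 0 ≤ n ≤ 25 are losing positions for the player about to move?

Classify positions by backward induction: terminal positions (no move available) are L. From any other position, the mover wins iff some move reaches an L.
n=0: no move → L
n=1: no move → L
n=2: W (go to 1, an L position)
n=3: W (go to 1, an L position)
n=4: L (options 2(W), 3(W) are all W)
n=5: W (go to 4, an L position)
n=6: W (go to 4, an L position)
n=7: L (sole option 6(W) is W)
n=8: W (go to 4, an L position)
n=9: L (options 3(W), 6(W), 8(W) are all W)
n=10: W (go to 9, an L position)
n=11: L (sole option 10(W) is W)
n=12: W (go to 4, an L position)
n=13: L (sole option 12(W) is W)
n=14: W (go to 7, an L position)
n=15: L (options 5(W), 10(W), 12(W), 14(W) are all W)
n=16: W (go to 15, an L position)
n=17: L (sole option 16(W) is W)
n=18: W (go to 9, an L position)
n=19: L (sole option 18(W) is W)
n=20: W (go to 15, an L position)
n=21: W (go to 7, an L position)
n=22: W (go to 11, an L position)
n=23: L (sole option 22(W) is W)
n=24: W (go to 23, an L position)
n=25: L (options 20(W), 24(W) are all W)
L entries with 0 ≤ n ≤ 25: n = 0, 1, 4, 7, 9, 11, 13, 15, 17, 19, 23, 25; that makes 12.

12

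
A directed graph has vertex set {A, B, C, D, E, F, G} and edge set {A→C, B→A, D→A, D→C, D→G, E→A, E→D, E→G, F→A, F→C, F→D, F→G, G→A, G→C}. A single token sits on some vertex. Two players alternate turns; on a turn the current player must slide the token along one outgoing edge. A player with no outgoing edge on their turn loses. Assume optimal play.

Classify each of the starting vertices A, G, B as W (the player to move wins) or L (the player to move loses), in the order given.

Work bottom-up. With no move the player to move loses. Otherwise the position is W if at least one move leads to an L position for the opponent, and L if every move leads to a W.
Every edge goes from a vertex to one that appears earlier in the order C, A, G, D, F, E, B, so processing vertices in that order labels each vertex after all of its successors.
C: no outgoing edge → L
A: reaches L-position C → W
G: reaches L-position C → W
D: reaches L-position C → W
F: reaches L-position C → W
E: only reaches D(W), G(W), A(W), all W → L
B: only reaches A(W), which is W → L

A: W, G: W, B: L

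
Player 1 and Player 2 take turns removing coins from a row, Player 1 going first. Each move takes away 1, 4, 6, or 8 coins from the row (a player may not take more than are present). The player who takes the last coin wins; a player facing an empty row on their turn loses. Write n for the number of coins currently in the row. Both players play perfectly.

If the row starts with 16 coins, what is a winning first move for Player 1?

Remove 4, leaving 12.

Classify positions by backward induction: terminal positions (no move available) are L. From any other position, the mover wins iff some move reaches an L.
n=0: no move → L
n=1: can move to 0, which is L ⇒ W
n=2: the only move is to 1(W), a W ⇒ L
n=3: can move to 2, which is L ⇒ W
n=4: can move to 0, which is L ⇒ W
n=5: moves to 4(W), 1(W); every one is W ⇒ L
n=6: can move to 5, which is L ⇒ W
n=7: moves to 6(W), 3(W), 1(W); every one is W ⇒ L
n=8: can move to 7, which is L ⇒ W
n=9: can move to 5, which is L ⇒ W
n=10: can move to 2, which is L ⇒ W
n=11: can move to 7, which is L ⇒ W
n=12: moves to 11(W), 8(W), 6(W), 4(W); every one is W ⇒ L
n=13: can move to 12, which is L ⇒ W
n=14: moves to 13(W), 10(W), 8(W), 6(W); every one is W ⇒ L
n=15: can move to 14, which is L ⇒ W
n=16: can move to 12, which is L ⇒ W
From 16, the L positions reachable in one move are: 12.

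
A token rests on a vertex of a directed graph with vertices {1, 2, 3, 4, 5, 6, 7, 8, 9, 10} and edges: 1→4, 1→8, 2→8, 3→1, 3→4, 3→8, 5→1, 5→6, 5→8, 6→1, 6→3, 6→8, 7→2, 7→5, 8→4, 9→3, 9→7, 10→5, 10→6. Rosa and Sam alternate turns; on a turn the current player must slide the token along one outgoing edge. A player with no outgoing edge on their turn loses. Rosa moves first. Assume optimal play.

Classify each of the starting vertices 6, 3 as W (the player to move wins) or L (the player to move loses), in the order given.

6: L, 3: W

Build the W/L table. Terminal = L. A non-terminal position is W if it has a move to some L; otherwise it is L.
Every edge goes from a vertex to one that appears earlier in the order 4, 8, 1, 3, 6, 5, 2, 10, 7, 9, so processing vertices in that order labels each vertex after all of its successors.
4: no outgoing edge → L
8: →4(L), so W
1: →4(L), so W
3: →4(L), so W
6: →3(W), 1(W), 8(W) — all W, so L
5: →6(L), so W
2: →8(W) only, which is W, so L
10: →6(L), so W
7: →2(L), so W
9: →7(W), 3(W) — all W, so L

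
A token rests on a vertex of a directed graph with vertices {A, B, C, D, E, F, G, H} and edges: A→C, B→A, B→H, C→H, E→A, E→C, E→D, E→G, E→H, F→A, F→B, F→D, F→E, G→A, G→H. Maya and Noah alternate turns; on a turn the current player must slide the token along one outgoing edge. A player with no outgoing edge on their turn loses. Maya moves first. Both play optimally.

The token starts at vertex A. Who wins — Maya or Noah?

Noah wins.

Positions with no move are L. A position that does have a move is losing for the player to move precisely when every available move leads to a winning position for the opponent. Fill in the labels:
Every edge goes from a vertex to one that appears earlier in the order D, H, C, A, G, E, B, F, so processing vertices in that order labels each vertex after all of its successors.
D: no outgoing edge → L
H: no outgoing edge → L
C: →H(L), so W
A: →C(W) only, which is W, so L
G: →A(L), so W
E: →A(L), so W
B: →A(L), so W
F: →A(L), so W
The starting position A is L: whatever Maya does, the opponent receives a W position.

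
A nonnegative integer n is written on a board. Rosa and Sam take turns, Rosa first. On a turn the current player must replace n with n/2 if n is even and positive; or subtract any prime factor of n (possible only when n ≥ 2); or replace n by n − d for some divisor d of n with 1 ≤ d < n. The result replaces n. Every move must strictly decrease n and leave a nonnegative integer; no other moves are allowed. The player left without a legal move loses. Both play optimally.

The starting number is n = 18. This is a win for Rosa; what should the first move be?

Move to 9.

Classify positions by backward induction: terminal positions (no move available) are L. From any other position, the mover wins iff some move reaches an L.
n=0: no move → L
n=1: no move → L
n=2: →0(L), so W
n=3: →0(L), so W
n=4: →2(W), 3(W) — all W, so L
n=5: →0(L), so W
n=6: →4(L), so W
n=7: →0(L), so W
n=8: →4(L), so W
n=9: →6(W), 8(W) — all W, so L
n=10: →9(L), so W
n=11: →0(L), so W
n=12: →9(L), so W
n=13: →0(L), so W
n=14: →7(W), 12(W), 13(W) — all W, so L
n=15: →14(L), so W
n=16: →14(L), so W
n=17: →0(L), so W
n=18: →9(L), so W
From 18, the L positions reachable in one move are: 9.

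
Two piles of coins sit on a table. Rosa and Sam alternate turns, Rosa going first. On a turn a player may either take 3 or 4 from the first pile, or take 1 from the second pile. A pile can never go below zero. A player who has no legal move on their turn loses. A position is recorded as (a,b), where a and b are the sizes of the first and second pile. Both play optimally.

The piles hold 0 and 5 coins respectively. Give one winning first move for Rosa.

Move to (0,4).

Label each position W (a win for the player to move) or L (a loss). A position with no legal move is L; any other position is W exactly when some move reaches an L, and L when every move reaches a W.
No move ever increases a pile, so every position that can arise here has a ≤ 0 and b ≤ 5; it is enough to label the cells with 0 ≤ a ≤ 0 and 0 ≤ b ≤ 5.
Every move lowers a or b (never raises either), so fill the grid row by row in increasing a, and left to right within a row: each cell's successors are then already labelled.
      b=0  b=1  b=2  b=3  b=4  b=5
a=0:    L    W    L    W    L    W
Cells with no legal move (terminal, hence L): (0,0).
The remaining L cells, each justified by listing all of its moves:
(0,2): the only move is to (0,1)(W), a W ⇒ L
(0,4): the only move is to (0,3)(W), a W ⇒ L
Every other cell has at least one move into one of the L cells above, so it is W.
From (0,5), the L positions reachable in one move are: (0,4).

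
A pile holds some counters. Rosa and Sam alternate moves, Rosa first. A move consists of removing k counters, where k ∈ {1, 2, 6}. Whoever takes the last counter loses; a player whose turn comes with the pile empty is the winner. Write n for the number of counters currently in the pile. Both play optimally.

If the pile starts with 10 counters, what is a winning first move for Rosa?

Remove 2, leaving 8.

Classify positions by backward induction: terminal positions (no move available) are W. From any other position, the mover wins iff some move reaches an L.
n=0: no move; the opponent has just taken the last counter and therefore loses → W
n=1: →0(W) only, which is W, so L
n=2: →1(L), so W
n=3: →1(L), so W
n=4: →3(W), 2(W) — all W, so L
n=5: →4(L), so W
n=6: →4(L), so W
n=7: →1(L), so W
n=8: →7(W), 6(W), 2(W) — all W, so L
n=9: →8(L), so W
n=10: →8(L), so W
From 10, the L positions reachable in one move are: 8, 4. Any move reaching one of these is winning.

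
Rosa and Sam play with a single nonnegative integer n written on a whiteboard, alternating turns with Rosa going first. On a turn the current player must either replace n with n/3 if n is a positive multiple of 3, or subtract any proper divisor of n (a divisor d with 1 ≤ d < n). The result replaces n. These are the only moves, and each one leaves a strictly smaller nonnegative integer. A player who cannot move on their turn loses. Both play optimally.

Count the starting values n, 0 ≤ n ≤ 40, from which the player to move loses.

Classify positions by backward induction: terminal positions (no move available) are L. From any other position, the mover wins iff some move reaches an L.
n=0: no move → L
n=1: no move → L
n=2: W (go to 1, an L position)
n=3: W (go to 1, an L position)
n=4: L (options 2(W), 3(W) are all W)
n=5: W (go to 4, an L position)
n=6: W (go to 4, an L position)
n=7: L (sole option 6(W) is W)
n=8: W (go to 4, an L position)
n=9: L (options 3(W), 6(W), 8(W) are all W)
n=10: W (go to 9, an L position)
n=11: L (sole option 10(W) is W)
n=12: W (go to 4, an L position)
n=13: L (sole option 12(W) is W)
n=14: W (go to 7, an L position)
n=15: L (options 5(W), 10(W), 12(W), 14(W) are all W)
n=16: W (go to 15, an L position)
n=17: L (sole option 16(W) is W)
n=18: W (go to 9, an L position)
n=19: L (sole option 18(W) is W)
n=20: W (go to 15, an L position)
n=21: W (go to 7, an L position)
n=22: W (go to 11, an L position)
n=23: L (sole option 22(W) is W)
n=24: W (go to 23, an L position)
n=25: L (options 20(W), 24(W) are all W)
n=26: W (go to 13, an L position)
n=27: W (go to 9, an L position)
n=28: L (options 14(W), 21(W), 24(W), 26(W), 27(W) are all W)
n=29: W (go to 28, an L position)
n=30: W (go to 15, an L position)
n=31: L (sole option 30(W) is W)
n=32: W (go to 28, an L position)
n=33: W (go to 11, an L position)
n=34: W (go to 17, an L position)
n=35: W (go to 28, an L position)
n=36: L (options 12(W), 18(W), 24(W), 27(W), 30(W), 32(W), 33(W), 34(W), 35(W) are all W)
n=37: W (go to 36, an L position)
n=38: W (go to 19, an L position)
n=39: W (go to 13, an L position)
n=40: W (go to 36, an L position)
L entries with 0 ≤ n ≤ 40: n = 0, 1, 4, 7, 9, 11, 13, 15, 17, 19, 23, 25, 28, 31, 36; that makes 15.

15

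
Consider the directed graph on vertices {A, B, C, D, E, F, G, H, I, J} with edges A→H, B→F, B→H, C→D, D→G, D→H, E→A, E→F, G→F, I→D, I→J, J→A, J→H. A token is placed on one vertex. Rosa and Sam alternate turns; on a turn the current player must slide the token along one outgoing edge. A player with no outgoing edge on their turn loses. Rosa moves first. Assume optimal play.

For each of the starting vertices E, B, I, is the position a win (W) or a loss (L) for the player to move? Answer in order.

E: W, B: W, I: L

Positions with no move are L. A position that does have a move is losing for the player to move precisely when every available move leads to a winning position for the opponent. Fill in the labels:
Every edge goes from a vertex to one that appears earlier in the order H, F, A, G, D, J, E, I, B, C, so processing vertices in that order labels each vertex after all of its successors.
H: no outgoing edge → L
F: no outgoing edge → L
A: →H(L), so W
G: →F(L), so W
D: →H(L), so W
J: →H(L), so W
E: →F(L), so W
I: →J(W), D(W) — all W, so L
B: →F(L), so W
C: →D(W) only, which is W, so L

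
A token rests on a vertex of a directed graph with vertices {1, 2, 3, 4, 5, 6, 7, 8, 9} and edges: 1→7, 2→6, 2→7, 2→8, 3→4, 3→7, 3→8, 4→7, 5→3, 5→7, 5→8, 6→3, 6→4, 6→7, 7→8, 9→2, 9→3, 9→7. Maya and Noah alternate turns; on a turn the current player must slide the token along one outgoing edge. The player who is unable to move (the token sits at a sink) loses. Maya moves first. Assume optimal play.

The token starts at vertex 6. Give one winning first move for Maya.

Build the W/L table. Terminal = L. A non-terminal position is W if it has a move to some L; otherwise it is L.
Every edge goes from a vertex to one that appears earlier in the order 8, 7, 4, 3, 6, 2, 9, 5, 1, so processing vertices in that order labels each vertex after all of its successors.
8: no outgoing edge → L
7: W (go to 8, an L position)
4: L (sole option 7(W) is W)
3: W (go to 4, an L position)
6: W (go to 4, an L position)
2: W (go to 8, an L position)
9: L (options 2(W), 3(W), 7(W) are all W)
5: W (go to 8, an L position)
1: L (sole option 7(W) is W)
From 6, the L positions reachable in one move are: 4.

Move to 4.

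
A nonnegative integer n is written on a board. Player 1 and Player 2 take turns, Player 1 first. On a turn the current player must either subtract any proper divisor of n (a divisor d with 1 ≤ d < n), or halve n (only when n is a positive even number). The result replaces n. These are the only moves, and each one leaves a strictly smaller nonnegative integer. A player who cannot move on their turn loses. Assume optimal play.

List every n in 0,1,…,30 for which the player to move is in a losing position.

0, 1, 3, 5, 7, 9, 11, 13, 15, 17, 19, 21, 23, 25, 27, 29

Label each position W (a win for the player to move) or L (a loss). A position with no legal move is L; any other position is W exactly when some move reaches an L, and L when every move reaches a W.
n=0: no move → L
n=1: no move → L
n=2: W (go to 1, an L position)
n=3: L (sole option 2(W) is W)
n=4: W (go to 3, an L position)
n=5: L (sole option 4(W) is W)
n=6: W (go to 3, an L position)
n=7: L (sole option 6(W) is W)
n=8: W (go to 7, an L position)
n=9: L (options 6(W), 8(W) are all W)
n=10: W (go to 5, an L position)
n=11: L (sole option 10(W) is W)
n=12: W (go to 9, an L position)
n=13: L (sole option 12(W) is W)
n=14: W (go to 7, an L position)
n=15: L (options 10(W), 12(W), 14(W) are all W)
n=16: W (go to 15, an L position)
n=17: L (sole option 16(W) is W)
n=18: W (go to 9, an L position)
n=19: L (sole option 18(W) is W)
n=20: W (go to 15, an L position)
n=21: L (options 14(W), 18(W), 20(W) are all W)
n=22: W (go to 11, an L position)
n=23: L (sole option 22(W) is W)
n=24: W (go to 21, an L position)
n=25: L (options 20(W), 24(W) are all W)
n=26: W (go to 13, an L position)
n=27: L (options 18(W), 24(W), 26(W) are all W)
n=28: W (go to 21, an L position)
n=29: L (sole option 28(W) is W)
n=30: W (go to 15, an L position)
Reading off the rows marked L gives the requested list; there are 16 such values of n.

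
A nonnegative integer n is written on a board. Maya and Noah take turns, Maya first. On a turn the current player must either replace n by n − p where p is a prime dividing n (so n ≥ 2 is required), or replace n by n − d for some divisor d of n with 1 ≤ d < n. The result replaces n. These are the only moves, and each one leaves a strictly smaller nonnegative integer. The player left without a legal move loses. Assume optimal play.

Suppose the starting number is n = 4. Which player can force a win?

Work bottom-up. With no move the player to move loses. Otherwise the position is W if at least one move leads to an L position for the opponent, and L if every move leads to a W.
n=0: no move → L
n=1: no move → L
n=2: can move to 0, which is L ⇒ W
n=3: can move to 0, which is L ⇒ W
n=4: moves to 2(W), 3(W); every one is W ⇒ L
The starting position 4 is L: whatever Maya does, the opponent receives a W position.

Noah wins.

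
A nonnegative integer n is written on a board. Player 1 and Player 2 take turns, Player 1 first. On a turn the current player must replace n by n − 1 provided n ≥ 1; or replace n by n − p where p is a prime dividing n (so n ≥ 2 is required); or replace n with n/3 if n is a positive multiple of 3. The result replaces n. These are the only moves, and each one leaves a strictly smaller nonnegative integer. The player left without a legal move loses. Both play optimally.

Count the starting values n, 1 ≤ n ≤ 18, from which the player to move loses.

Work bottom-up. With no move the player to move loses. Otherwise the position is W if at least one move leads to an L position for the opponent, and L if every move leads to a W.
n=0: no move → L
n=1: W (go to 0, an L position)
n=2: W (go to 0, an L position)
n=3: W (go to 0, an L position)
n=4: L (options 2(W), 3(W) are all W)
n=5: W (go to 0, an L position)
n=6: W (go to 4, an L position)
n=7: W (go to 0, an L position)
n=8: L (options 6(W), 7(W) are all W)
n=9: W (go to 8, an L position)
n=10: W (go to 8, an L position)
n=11: W (go to 0, an L position)
n=12: W (go to 4, an L position)
n=13: W (go to 0, an L position)
n=14: L (options 7(W), 12(W), 13(W) are all W)
n=15: W (go to 14, an L position)
n=16: W (go to 14, an L position)
n=17: W (go to 0, an L position)
n=18: L (options 6(W), 15(W), 16(W), 17(W) are all W)
L entries with 1 ≤ n ≤ 18 (n=0 is outside the asked range and is not counted): n = 4, 8, 14, 18; that makes 4.

4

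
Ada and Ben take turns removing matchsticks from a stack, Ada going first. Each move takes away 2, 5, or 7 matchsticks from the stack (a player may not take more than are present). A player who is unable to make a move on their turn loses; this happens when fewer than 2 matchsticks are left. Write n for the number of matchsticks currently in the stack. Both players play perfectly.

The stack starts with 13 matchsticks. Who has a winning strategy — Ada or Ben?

Ben wins.

Label each position W (a win for the player to move) or L (a loss). A position with no legal move is L; any other position is W exactly when some move reaches an L, and L when every move reaches a W.
n=0: no move → L
n=1: no move → L
n=2: →0(L), so W
n=3: →1(L), so W
n=4: →2(W) only, which is W, so L
n=5: →0(L), so W
n=6: →4(L), so W
n=7: →0(L), so W
n=8: →1(L), so W
n=9: →4(L), so W
n=10: →8(W), 5(W), 3(W) — all W, so L
n=11: →4(L), so W
n=12: →10(L), so W
n=13: →11(W), 8(W), 6(W) — all W, so L
Every move from 13 reaches a W position, so the mover loses.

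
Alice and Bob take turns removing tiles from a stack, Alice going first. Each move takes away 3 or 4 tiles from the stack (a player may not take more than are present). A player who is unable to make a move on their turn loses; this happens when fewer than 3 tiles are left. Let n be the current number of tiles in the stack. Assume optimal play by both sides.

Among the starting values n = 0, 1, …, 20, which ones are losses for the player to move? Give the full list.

Compute win/loss labels from the base case upward. A position with no move is L. Any other position is W if it can reach an L in one move, else L.
n=0: no move → L
n=1: no move → L
n=2: no move → L
n=3: can move to 0, which is L ⇒ W
n=4: can move to 1, which is L ⇒ W
n=5: can move to 2, which is L ⇒ W
n=6: can move to 2, which is L ⇒ W
n=7: moves to 4(W), 3(W); every one is W ⇒ L
n=8: moves to 5(W), 4(W); every one is W ⇒ L
n=9: moves to 6(W), 5(W); every one is W ⇒ L
n=10: can move to 7, which is L ⇒ W
n=11: can move to 8, which is L ⇒ W
n=12: can move to 9, which is L ⇒ W
n=13: can move to 9, which is L ⇒ W
n=14: moves to 11(W), 10(W); every one is W ⇒ L
n=15: moves to 12(W), 11(W); every one is W ⇒ L
n=16: moves to 13(W), 12(W); every one is W ⇒ L
n=17: can move to 14, which is L ⇒ W
n=18: can move to 15, which is L ⇒ W
n=19: can move to 16, which is L ⇒ W
n=20: can move to 16, which is L ⇒ W
The losing starting values of n are exactly the entries labelled L in this table (9 of them).

0, 1, 2, 7, 8, 9, 14, 15, 16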